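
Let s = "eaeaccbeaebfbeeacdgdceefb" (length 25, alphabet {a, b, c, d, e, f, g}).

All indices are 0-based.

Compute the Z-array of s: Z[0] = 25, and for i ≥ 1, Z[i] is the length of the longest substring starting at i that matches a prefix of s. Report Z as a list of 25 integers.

Z[0]=25
i=1: i≥r, start 0; Z[1]=0
i=2: i≥r, start 0; Z[2]=2 grow→box=[2,4)
i=3: min(r-i=1, Z[1]=0)=0; Z[3]=0
i=4: i≥r, start 0; Z[4]=0
i=5: i≥r, start 0; Z[5]=0
i=6: i≥r, start 0; Z[6]=0
i=7: i≥r, start 0; Z[7]=3 grow→box=[7,10)
i=8: min(r-i=2, Z[1]=0)=0; Z[8]=0
i=9: min(r-i=1, Z[2]=2)=1; Z[9]=1
i=10: i≥r, start 0; Z[10]=0
i=11: i≥r, start 0; Z[11]=0
i=12: i≥r, start 0; Z[12]=0
i=13: i≥r, start 0; Z[13]=1 grow→box=[13,14)
i=14: i≥r, start 0; Z[14]=2 grow→box=[14,16)
i=15: min(r-i=1, Z[1]=0)=0; Z[15]=0
i=16: i≥r, start 0; Z[16]=0
i=17: i≥r, start 0; Z[17]=0
i=18: i≥r, start 0; Z[18]=0
i=19: i≥r, start 0; Z[19]=0
i=20: i≥r, start 0; Z[20]=0
i=21: i≥r, start 0; Z[21]=1 grow→box=[21,22)
i=22: i≥r, start 0; Z[22]=1 grow→box=[22,23)
i=23: i≥r, start 0; Z[23]=0
i=24: i≥r, start 0; Z[24]=0

[25, 0, 2, 0, 0, 0, 0, 3, 0, 1, 0, 0, 0, 1, 2, 0, 0, 0, 0, 0, 0, 1, 1, 0, 0]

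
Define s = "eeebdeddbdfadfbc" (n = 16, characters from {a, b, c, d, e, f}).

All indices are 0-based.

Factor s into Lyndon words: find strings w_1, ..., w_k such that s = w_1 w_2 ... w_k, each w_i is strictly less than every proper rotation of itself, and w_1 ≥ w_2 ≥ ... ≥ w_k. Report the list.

["e", "e", "e", "bdeddbdf", "adfbc"]

emit factor 1: 'e' (i=0, period=1)
emit factor 2: 'e' (i=1, period=1)
emit factor 3: 'e' (i=2, period=1)
emit factor 4: 'bdeddbdf' (i=3, period=8)
emit factor 5: 'adfbc' (i=11, period=5)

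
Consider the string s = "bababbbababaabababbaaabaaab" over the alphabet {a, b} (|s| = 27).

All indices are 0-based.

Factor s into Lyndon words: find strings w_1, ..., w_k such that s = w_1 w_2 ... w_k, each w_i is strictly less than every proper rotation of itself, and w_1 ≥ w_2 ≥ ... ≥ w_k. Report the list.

["b", "ababbb", "ab", "ab", "aabababb", "aaab", "aaab"]

emit factor 1: 'b' (i=0, period=1)
emit factor 2: 'ababbb' (i=1, period=6)
emit factor 3: 'ab' (i=7, period=2)
emit factor 4: 'ab' (i=9, period=2)
emit factor 5: 'aabababb' (i=11, period=8)
emit factor 6: 'aaab' (i=19, period=4)
emit factor 7: 'aaab' (i=23, period=4)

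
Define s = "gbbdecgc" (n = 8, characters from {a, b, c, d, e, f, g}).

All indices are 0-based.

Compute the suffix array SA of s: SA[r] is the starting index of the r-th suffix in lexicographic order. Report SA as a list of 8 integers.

[1, 2, 7, 5, 3, 4, 0, 6]

sorted suffixes:
  #0 SA[0]=1  'bbdecgc'
  #1 SA[1]=2  'bdecgc'
  #2 SA[2]=7  'c'
  #3 SA[3]=5  'cgc'
  #4 SA[4]=3  'decgc'
  #5 SA[5]=4  'ecgc'
  #6 SA[6]=0  'gbbdecgc'
  #7 SA[7]=6  'gc'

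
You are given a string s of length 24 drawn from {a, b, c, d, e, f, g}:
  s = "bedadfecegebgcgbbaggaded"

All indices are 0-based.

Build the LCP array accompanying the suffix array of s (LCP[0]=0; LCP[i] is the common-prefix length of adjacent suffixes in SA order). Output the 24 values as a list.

[0, 2, 1, 0, 1, 1, 1, 0, 1, 0, 1, 1, 1, 0, 1, 1, 2, 1, 0, 0, 1, 1, 1, 1]

rank | idx | suffix
   0 |  20 | aded
   1 |   3 | adfecegebgcgbbaggaded
   2 |  17 | aggaded
   3 |  16 | baggaded
   4 |  15 | bbaggaded
   5 |   0 | bedadfecegebgcgbbaggaded
   6 |  11 | bgcgbbaggaded
   7 |   7 | cegebgcgbbaggaded
   8 |  13 | cgbbaggaded
   9 |  23 | d
  10 |   2 | dadfecegebgcgbbaggaded
  11 |  21 | ded
  12 |   4 | dfecegebgcgbbaggaded
  13 |  10 | ebgcgbbaggaded
  14 |   6 | ecegebgcgbbaggaded
  15 |  22 | ed
  16 |   1 | edadfecegebgcgbbaggaded
  17 |   8 | egebgcgbbaggaded
  18 |   5 | fecegebgcgbbaggaded
  19 |  19 | gaded
  20 |  14 | gbbaggaded
  21 |  12 | gcgbbaggaded
  22 |   9 | gebgcgbbaggaded
  23 |  18 | ggaded

SA = [20, 3, 17, 16, 15, 0, 11, 7, 13, 23, 2, 21, 4, 10, 6, 22, 1, 8, 5, 19, 14, 12, 9, 18]
[i] adj suffixes → lcp
  [1] 20/3 → 2 ('ad')
  [2] 3/17 → 1 ('a')
  [3] 17/16 → 0 ('')
  [4] 16/15 → 1 ('b')
  [5] 15/0 → 1 ('b')
  [6] 0/11 → 1 ('b')
  [7] 11/7 → 0 ('')
  [8] 7/13 → 1 ('c')
  [9] 13/23 → 0 ('')
  [10] 23/2 → 1 ('d')
  [11] 2/21 → 1 ('d')
  [12] 21/4 → 1 ('d')
  [13] 4/10 → 0 ('')
  [14] 10/6 → 1 ('e')
  [15] 6/22 → 1 ('e')
  [16] 22/1 → 2 ('ed')
  [17] 1/8 → 1 ('e')
  [18] 8/5 → 0 ('')
  [19] 5/19 → 0 ('')
  [20] 19/14 → 1 ('g')
  [21] 14/12 → 1 ('g')
  [22] 12/9 → 1 ('g')
  [23] 9/18 → 1 ('g')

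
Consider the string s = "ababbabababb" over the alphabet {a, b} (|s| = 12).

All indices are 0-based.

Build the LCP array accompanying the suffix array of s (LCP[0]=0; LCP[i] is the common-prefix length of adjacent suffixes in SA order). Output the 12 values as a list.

rank→(start, suffix):
  0 → (5, 'abababb')
  1 → (7, 'ababb')
  2 → (0, 'ababbabababb')
  3 → (9, 'abb')
  4 → (2, 'abbabababb')
  5 → (11, 'b')
  6 → (4, 'babababb')
  7 → (6, 'bababb')
  8 → (8, 'babb')
  9 → (1, 'babbabababb')
  10 → (10, 'bb')
  11 → (3, 'bbabababb')

SA = [5, 7, 0, 9, 2, 11, 4, 6, 8, 1, 10, 3]
[i] adj suffixes → lcp
  [1] 5/7 → 4 ('abab')
  [2] 7/0 → 5 ('ababb')
  [3] 0/9 → 2 ('ab')
  [4] 9/2 → 3 ('abb')
  [5] 2/11 → 0 ('')
  [6] 11/4 → 1 ('b')
  [7] 4/6 → 5 ('babab')
  [8] 6/8 → 3 ('bab')
  [9] 8/1 → 4 ('babb')
  [10] 1/10 → 1 ('b')
  [11] 10/3 → 2 ('bb')

[0, 4, 5, 2, 3, 0, 1, 5, 3, 4, 1, 2]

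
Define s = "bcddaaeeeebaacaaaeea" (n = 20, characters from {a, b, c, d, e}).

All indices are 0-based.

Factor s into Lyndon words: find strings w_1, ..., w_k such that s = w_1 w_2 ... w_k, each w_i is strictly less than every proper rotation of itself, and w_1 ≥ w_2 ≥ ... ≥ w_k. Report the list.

emit factor 1: 'bcdd' (i=0, period=4)
emit factor 2: 'aaeeeeb' (i=4, period=7)
emit factor 3: 'aac' (i=11, period=3)
emit factor 4: 'aaaee' (i=14, period=5)
emit factor 5: 'a' (i=19, period=1)

["bcdd", "aaeeeeb", "aac", "aaaee", "a"]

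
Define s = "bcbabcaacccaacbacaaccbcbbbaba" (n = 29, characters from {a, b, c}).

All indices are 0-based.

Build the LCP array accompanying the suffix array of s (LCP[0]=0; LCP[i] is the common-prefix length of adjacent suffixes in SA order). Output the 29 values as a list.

sorted suffixes:
  #0 SA[0]=28  'a'
  #1 SA[1]=11  'aacbacaaccbcbbbaba'
  #2 SA[2]=17  'aaccbcbbbaba'
  #3 SA[3]=6  'aacccaacbacaaccbcbbbaba'
  #4 SA[4]=26  'aba'
  #5 SA[5]=3  'abcaacccaacbacaaccbcbbbaba'
  #6 SA[6]=15  'acaaccbcbbbaba'
  #7 SA[7]=12  'acbacaaccbcbbbaba'
  #8 SA[8]=18  'accbcbbbaba'
  #9 SA[9]=7  'acccaacbacaaccbcbbbaba'
  #10 SA[10]=27  'ba'
  #11 SA[11]=25  'baba'
  #12 SA[12]=2  'babcaacccaacbacaaccbcbbbaba'
  #13 SA[13]=14  'bacaaccbcbbbaba'
  #14 SA[14]=24  'bbaba'
  #15 SA[15]=23  'bbbaba'
  #16 SA[16]=4  'bcaacccaacbacaaccbcbbbaba'
  #17 SA[17]=0  'bcbabcaacccaacbacaaccbcbbbaba'
  #18 SA[18]=21  'bcbbbaba'
  #19 SA[19]=10  'caacbacaaccbcbbbaba'
  #20 SA[20]=16  'caaccbcbbbaba'
  #21 SA[21]=5  'caacccaacbacaaccbcbbbaba'
  #22 SA[22]=1  'cbabcaacccaacbacaaccbcbbbaba'
  #23 SA[23]=13  'cbacaaccbcbbbaba'
  #24 SA[24]=22  'cbbbaba'
  #25 SA[25]=20  'cbcbbbaba'
  #26 SA[26]=9  'ccaacbacaaccbcbbbaba'
  #27 SA[27]=19  'ccbcbbbaba'
  #28 SA[28]=8  'cccaacbacaaccbcbbbaba'

SA = [28, 11, 17, 6, 26, 3, 15, 12, 18, 7, 27, 25, 2, 14, 24, 23, 4, 0, 21, 10, 16, 5, 1, 13, 22, 20, 9, 19, 8]
i: (SA[i-1],SA[i]) lcp shared
  1: (28,11) 1 'a'
  2: (11,17) 3 'aac'
  3: (17,6) 4 'aacc'
  4: (6,26) 1 'a'
  5: (26,3) 2 'ab'
  6: (3,15) 1 'a'
  7: (15,12) 2 'ac'
  8: (12,18) 2 'ac'
  9: (18,7) 3 'acc'
  10: (7,27) 0 ''
  11: (27,25) 2 'ba'
  12: (25,2) 3 'bab'
  13: (2,14) 2 'ba'
  14: (14,24) 1 'b'
  15: (24,23) 2 'bb'
  16: (23,4) 1 'b'
  17: (4,0) 2 'bc'
  18: (0,21) 3 'bcb'
  19: (21,10) 0 ''
  20: (10,16) 4 'caac'
  21: (16,5) 5 'caacc'
  22: (5,1) 1 'c'
  23: (1,13) 3 'cba'
  24: (13,22) 2 'cb'
  25: (22,20) 2 'cb'
  26: (20,9) 1 'c'
  27: (9,19) 2 'cc'
  28: (19,8) 2 'cc'

[0, 1, 3, 4, 1, 2, 1, 2, 2, 3, 0, 2, 3, 2, 1, 2, 1, 2, 3, 0, 4, 5, 1, 3, 2, 2, 1, 2, 2]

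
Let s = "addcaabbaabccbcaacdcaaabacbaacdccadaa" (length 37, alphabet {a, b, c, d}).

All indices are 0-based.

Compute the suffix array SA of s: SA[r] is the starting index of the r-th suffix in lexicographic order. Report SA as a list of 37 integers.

rank→(start, suffix):
  0 → (36, 'a')
  1 → (35, 'aa')
  2 → (20, 'aaabacbaacdccadaa')
  3 → (21, 'aabacbaacdccadaa')
  4 → (4, 'aabbaabccbcaacdcaaabacbaacdccadaa')
  5 → (8, 'aabccbcaacdcaaabacbaacdccadaa')
  6 → (15, 'aacdcaaabacbaacdccadaa')
  7 → (27, 'aacdccadaa')
  8 → (22, 'abacbaacdccadaa')
  9 → (5, 'abbaabccbcaacdcaaabacbaacdccadaa')
  10 → (9, 'abccbcaacdcaaabacbaacdccadaa')
  11 → (24, 'acbaacdccadaa')
  12 → (16, 'acdcaaabacbaacdccadaa')
  13 → (28, 'acdccadaa')
  14 → (33, 'adaa')
  15 → (0, 'addcaabbaabccbcaacdcaaabacbaacdccadaa')
  16 → (7, 'baabccbcaacdcaaabacbaacdccadaa')
  17 → (26, 'baacdccadaa')
  18 → (23, 'bacbaacdccadaa')
  19 → (6, 'bbaabccbcaacdcaaabacbaacdccadaa')
  20 → (13, 'bcaacdcaaabacbaacdccadaa')
  21 → (10, 'bccbcaacdcaaabacbaacdccadaa')
  22 → (19, 'caaabacbaacdccadaa')
  23 → (3, 'caabbaabccbcaacdcaaabacbaacdccadaa')
  24 → (14, 'caacdcaaabacbaacdccadaa')
  25 → (32, 'cadaa')
  26 → (25, 'cbaacdccadaa')
  27 → (12, 'cbcaacdcaaabacbaacdccadaa')
  28 → (31, 'ccadaa')
  29 → (11, 'ccbcaacdcaaabacbaacdccadaa')
  30 → (17, 'cdcaaabacbaacdccadaa')
  31 → (29, 'cdccadaa')
  32 → (34, 'daa')
  33 → (18, 'dcaaabacbaacdccadaa')
  34 → (2, 'dcaabbaabccbcaacdcaaabacbaacdccadaa')
  35 → (30, 'dccadaa')
  36 → (1, 'ddcaabbaabccbcaacdcaaabacbaacdccadaa')

[36, 35, 20, 21, 4, 8, 15, 27, 22, 5, 9, 24, 16, 28, 33, 0, 7, 26, 23, 6, 13, 10, 19, 3, 14, 32, 25, 12, 31, 11, 17, 29, 34, 18, 2, 30, 1]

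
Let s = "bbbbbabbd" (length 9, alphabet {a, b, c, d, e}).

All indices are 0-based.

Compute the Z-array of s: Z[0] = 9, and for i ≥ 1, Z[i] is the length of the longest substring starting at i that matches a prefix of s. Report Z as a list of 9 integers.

[9, 4, 3, 2, 1, 0, 2, 1, 0]

Z[0]=9
i=1: i≥r, start 0; Z[1]=4 grow→box=[1,5)
i=2: min(r-i=3, Z[1]=4)=3; Z[2]=3
i=3: min(r-i=2, Z[2]=3)=2; Z[3]=2
i=4: min(r-i=1, Z[3]=2)=1; Z[4]=1
i=5: i≥r, start 0; Z[5]=0
i=6: i≥r, start 0; Z[6]=2 grow→box=[6,8)
i=7: min(r-i=1, Z[1]=4)=1; Z[7]=1
i=8: i≥r, start 0; Z[8]=0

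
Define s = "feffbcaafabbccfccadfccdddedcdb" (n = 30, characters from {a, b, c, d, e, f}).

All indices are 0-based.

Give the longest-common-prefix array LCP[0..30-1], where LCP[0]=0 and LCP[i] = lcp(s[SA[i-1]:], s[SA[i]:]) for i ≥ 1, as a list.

rank→(start, suffix):
  0 → (6, 'aafabbccfccadfccdddedcdb')
  1 → (9, 'abbccfccadfccdddedcdb')
  2 → (17, 'adfccdddedcdb')
  3 → (7, 'afabbccfccadfccdddedcdb')
  4 → (29, 'b')
  5 → (10, 'bbccfccadfccdddedcdb')
  6 → (4, 'bcaafabbccfccadfccdddedcdb')
  7 → (11, 'bccfccadfccdddedcdb')
  8 → (5, 'caafabbccfccadfccdddedcdb')
  9 → (16, 'cadfccdddedcdb')
  10 → (15, 'ccadfccdddedcdb')
  11 → (20, 'ccdddedcdb')
  12 → (12, 'ccfccadfccdddedcdb')
  13 → (27, 'cdb')
  14 → (21, 'cdddedcdb')
  15 → (13, 'cfccadfccdddedcdb')
  16 → (28, 'db')
  17 → (26, 'dcdb')
  18 → (22, 'dddedcdb')
  19 → (23, 'ddedcdb')
  20 → (24, 'dedcdb')
  21 → (18, 'dfccdddedcdb')
  22 → (25, 'edcdb')
  23 → (1, 'effbcaafabbccfccadfccdddedcdb')
  24 → (8, 'fabbccfccadfccdddedcdb')
  25 → (3, 'fbcaafabbccfccadfccdddedcdb')
  26 → (14, 'fccadfccdddedcdb')
  27 → (19, 'fccdddedcdb')
  28 → (0, 'feffbcaafabbccfccadfccdddedcdb')
  29 → (2, 'ffbcaafabbccfccadfccdddedcdb')

SA = [6, 9, 17, 7, 29, 10, 4, 11, 5, 16, 15, 20, 12, 27, 21, 13, 28, 26, 22, 23, 24, 18, 25, 1, 8, 3, 14, 19, 0, 2]
[i] adj suffixes → lcp
  [1] 6/9 → 1 ('a')
  [2] 9/17 → 1 ('a')
  [3] 17/7 → 1 ('a')
  [4] 7/29 → 0 ('')
  [5] 29/10 → 1 ('b')
  [6] 10/4 → 1 ('b')
  [7] 4/11 → 2 ('bc')
  [8] 11/5 → 0 ('')
  [9] 5/16 → 2 ('ca')
  [10] 16/15 → 1 ('c')
  [11] 15/20 → 2 ('cc')
  [12] 20/12 → 2 ('cc')
  [13] 12/27 → 1 ('c')
  [14] 27/21 → 2 ('cd')
  [15] 21/13 → 1 ('c')
  [16] 13/28 → 0 ('')
  [17] 28/26 → 1 ('d')
  [18] 26/22 → 1 ('d')
  [19] 22/23 → 2 ('dd')
  [20] 23/24 → 1 ('d')
  [21] 24/18 → 1 ('d')
  [22] 18/25 → 0 ('')
  [23] 25/1 → 1 ('e')
  [24] 1/8 → 0 ('')
  [25] 8/3 → 1 ('f')
  [26] 3/14 → 1 ('f')
  [27] 14/19 → 3 ('fcc')
  [28] 19/0 → 1 ('f')
  [29] 0/2 → 1 ('f')

[0, 1, 1, 1, 0, 1, 1, 2, 0, 2, 1, 2, 2, 1, 2, 1, 0, 1, 1, 2, 1, 1, 0, 1, 0, 1, 1, 3, 1, 1]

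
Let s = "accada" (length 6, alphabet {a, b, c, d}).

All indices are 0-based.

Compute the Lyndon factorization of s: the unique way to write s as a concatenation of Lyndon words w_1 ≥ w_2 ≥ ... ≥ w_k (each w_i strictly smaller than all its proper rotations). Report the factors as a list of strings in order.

emit factor 1: 'accad' (i=0, period=5)
emit factor 2: 'a' (i=5, period=1)

["accad", "a"]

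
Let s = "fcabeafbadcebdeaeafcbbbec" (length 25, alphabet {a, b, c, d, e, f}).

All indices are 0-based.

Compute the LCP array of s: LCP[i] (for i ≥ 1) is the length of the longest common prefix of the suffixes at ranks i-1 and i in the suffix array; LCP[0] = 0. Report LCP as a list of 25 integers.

rank→(start, suffix):
  0 → (2, 'abeafbadcebdeaeafcbbbec')
  1 → (8, 'adcebdeaeafcbbbec')
  2 → (15, 'aeafcbbbec')
  3 → (5, 'afbadcebdeaeafcbbbec')
  4 → (17, 'afcbbbec')
  5 → (7, 'badcebdeaeafcbbbec')
  6 → (20, 'bbbec')
  7 → (21, 'bbec')
  8 → (12, 'bdeaeafcbbbec')
  9 → (3, 'beafbadcebdeaeafcbbbec')
  10 → (22, 'bec')
  11 → (24, 'c')
  12 → (1, 'cabeafbadcebdeaeafcbbbec')
  13 → (19, 'cbbbec')
  14 → (10, 'cebdeaeafcbbbec')
  15 → (9, 'dcebdeaeafcbbbec')
  16 → (13, 'deaeafcbbbec')
  17 → (14, 'eaeafcbbbec')
  18 → (4, 'eafbadcebdeaeafcbbbec')
  19 → (16, 'eafcbbbec')
  20 → (11, 'ebdeaeafcbbbec')
  21 → (23, 'ec')
  22 → (6, 'fbadcebdeaeafcbbbec')
  23 → (0, 'fcabeafbadcebdeaeafcbbbec')
  24 → (18, 'fcbbbec')

SA = [2, 8, 15, 5, 17, 7, 20, 21, 12, 3, 22, 24, 1, 19, 10, 9, 13, 14, 4, 16, 11, 23, 6, 0, 18]
i: (SA[i-1],SA[i]) lcp shared
  1: (2,8) 1 'a'
  2: (8,15) 1 'a'
  3: (15,5) 1 'a'
  4: (5,17) 2 'af'
  5: (17,7) 0 ''
  6: (7,20) 1 'b'
  7: (20,21) 2 'bb'
  8: (21,12) 1 'b'
  9: (12,3) 1 'b'
  10: (3,22) 2 'be'
  11: (22,24) 0 ''
  12: (24,1) 1 'c'
  13: (1,19) 1 'c'
  14: (19,10) 1 'c'
  15: (10,9) 0 ''
  16: (9,13) 1 'd'
  17: (13,14) 0 ''
  18: (14,4) 2 'ea'
  19: (4,16) 3 'eaf'
  20: (16,11) 1 'e'
  21: (11,23) 1 'e'
  22: (23,6) 0 ''
  23: (6,0) 1 'f'
  24: (0,18) 2 'fc'

[0, 1, 1, 1, 2, 0, 1, 2, 1, 1, 2, 0, 1, 1, 1, 0, 1, 0, 2, 3, 1, 1, 0, 1, 2]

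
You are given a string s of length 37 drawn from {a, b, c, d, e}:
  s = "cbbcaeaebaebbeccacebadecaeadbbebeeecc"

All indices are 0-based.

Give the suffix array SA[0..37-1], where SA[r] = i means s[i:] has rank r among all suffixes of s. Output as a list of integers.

[16, 26, 20, 24, 4, 6, 9, 19, 8, 1, 28, 11, 2, 29, 12, 31, 36, 15, 23, 3, 0, 35, 14, 17, 27, 21, 25, 5, 18, 7, 10, 30, 22, 34, 13, 33, 32]

rank→(start, suffix):
  0 → (16, 'acebadecaeadbbebeeecc')
  1 → (26, 'adbbebeeecc')
  2 → (20, 'adecaeadbbebeeecc')
  3 → (24, 'aeadbbebeeecc')
  4 → (4, 'aeaebaebbeccacebadecaeadbbebeeecc')
  5 → (6, 'aebaebbeccacebadecaeadbbebeeecc')
  6 → (9, 'aebbeccacebadecaeadbbebeeecc')
  7 → (19, 'badecaeadbbebeeecc')
  8 → (8, 'baebbeccacebadecaeadbbebeeecc')
  9 → (1, 'bbcaeaebaebbeccacebadecaeadbbebeeecc')
  10 → (28, 'bbebeeecc')
  11 → (11, 'bbeccacebadecaeadbbebeeecc')
  12 → (2, 'bcaeaebaebbeccacebadecaeadbbebeeecc')
  13 → (29, 'bebeeecc')
  14 → (12, 'beccacebadecaeadbbebeeecc')
  15 → (31, 'beeecc')
  16 → (36, 'c')
  17 → (15, 'cacebadecaeadbbebeeecc')
  18 → (23, 'caeadbbebeeecc')
  19 → (3, 'caeaebaebbeccacebadecaeadbbebeeecc')
  20 → (0, 'cbbcaeaebaebbeccacebadecaeadbbebeeecc')
  21 → (35, 'cc')
  22 → (14, 'ccacebadecaeadbbebeeecc')
  23 → (17, 'cebadecaeadbbebeeecc')
  24 → (27, 'dbbebeeecc')
  25 → (21, 'decaeadbbebeeecc')
  26 → (25, 'eadbbebeeecc')
  27 → (5, 'eaebaebbeccacebadecaeadbbebeeecc')
  28 → (18, 'ebadecaeadbbebeeecc')
  29 → (7, 'ebaebbeccacebadecaeadbbebeeecc')
  30 → (10, 'ebbeccacebadecaeadbbebeeecc')
  31 → (30, 'ebeeecc')
  32 → (22, 'ecaeadbbebeeecc')
  33 → (34, 'ecc')
  34 → (13, 'eccacebadecaeadbbebeeecc')
  35 → (33, 'eecc')
  36 → (32, 'eeecc')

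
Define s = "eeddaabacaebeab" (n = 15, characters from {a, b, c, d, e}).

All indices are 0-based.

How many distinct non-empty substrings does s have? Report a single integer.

109

rank→(start, suffix):
  0 → (4, 'aabacaebeab')
  1 → (13, 'ab')
  2 → (5, 'abacaebeab')
  3 → (7, 'acaebeab')
  4 → (9, 'aebeab')
  5 → (14, 'b')
  6 → (6, 'bacaebeab')
  7 → (11, 'beab')
  8 → (8, 'caebeab')
  9 → (3, 'daabacaebeab')
  10 → (2, 'ddaabacaebeab')
  11 → (12, 'eab')
  12 → (10, 'ebeab')
  13 → (1, 'eddaabacaebeab')
  14 → (0, 'eeddaabacaebeab')

SA = [4, 13, 5, 7, 9, 14, 6, 11, 8, 3, 2, 12, 10, 1, 0]
i: (SA[i-1],SA[i]) lcp shared
  1: (4,13) 1 'a'
  2: (13,5) 2 'ab'
  3: (5,7) 1 'a'
  4: (7,9) 1 'a'
  5: (9,14) 0 ''
  6: (14,6) 1 'b'
  7: (6,11) 1 'b'
  8: (11,8) 0 ''
  9: (8,3) 0 ''
  10: (3,2) 1 'd'
  11: (2,12) 0 ''
  12: (12,10) 1 'e'
  13: (10,1) 1 'e'
  14: (1,0) 1 'e'

n(n+1)/2 = 15·16/2 = 120
Σ LCP = 0 + 1 + 2 + 1 + 1 + 0 + 1 + 1 + 0 + 0 + 1 + 0 + 1 + 1 + 1 = 11
distinct = 120 − 11 = 109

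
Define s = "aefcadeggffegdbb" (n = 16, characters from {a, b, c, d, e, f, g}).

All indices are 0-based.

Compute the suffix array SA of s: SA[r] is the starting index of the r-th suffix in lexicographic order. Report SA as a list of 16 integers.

sorted suffixes:
  #0 SA[0]=4  'adeggffegdbb'
  #1 SA[1]=0  'aefcadeggffegdbb'
  #2 SA[2]=15  'b'
  #3 SA[3]=14  'bb'
  #4 SA[4]=3  'cadeggffegdbb'
  #5 SA[5]=13  'dbb'
  #6 SA[6]=5  'deggffegdbb'
  #7 SA[7]=1  'efcadeggffegdbb'
  #8 SA[8]=11  'egdbb'
  #9 SA[9]=6  'eggffegdbb'
  #10 SA[10]=2  'fcadeggffegdbb'
  #11 SA[11]=10  'fegdbb'
  #12 SA[12]=9  'ffegdbb'
  #13 SA[13]=12  'gdbb'
  #14 SA[14]=8  'gffegdbb'
  #15 SA[15]=7  'ggffegdbb'

[4, 0, 15, 14, 3, 13, 5, 1, 11, 6, 2, 10, 9, 12, 8, 7]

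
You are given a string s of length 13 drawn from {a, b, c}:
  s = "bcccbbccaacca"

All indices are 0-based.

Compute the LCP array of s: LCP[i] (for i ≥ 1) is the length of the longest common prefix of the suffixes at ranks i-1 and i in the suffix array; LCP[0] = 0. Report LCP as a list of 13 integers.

rank | idx | suffix
   0 |  12 | a
   1 |   8 | aacca
   2 |   9 | acca
   3 |   4 | bbccaacca
   4 |   5 | bccaacca
   5 |   0 | bcccbbccaacca
   6 |  11 | ca
   7 |   7 | caacca
   8 |   3 | cbbccaacca
   9 |  10 | cca
  10 |   6 | ccaacca
  11 |   2 | ccbbccaacca
  12 |   1 | cccbbccaacca

SA = [12, 8, 9, 4, 5, 0, 11, 7, 3, 10, 6, 2, 1]
[i] adj suffixes → lcp
  [1] 12/8 → 1 ('a')
  [2] 8/9 → 1 ('a')
  [3] 9/4 → 0 ('')
  [4] 4/5 → 1 ('b')
  [5] 5/0 → 3 ('bcc')
  [6] 0/11 → 0 ('')
  [7] 11/7 → 2 ('ca')
  [8] 7/3 → 1 ('c')
  [9] 3/10 → 1 ('c')
  [10] 10/6 → 3 ('cca')
  [11] 6/2 → 2 ('cc')
  [12] 2/1 → 2 ('cc')

[0, 1, 1, 0, 1, 3, 0, 2, 1, 1, 3, 2, 2]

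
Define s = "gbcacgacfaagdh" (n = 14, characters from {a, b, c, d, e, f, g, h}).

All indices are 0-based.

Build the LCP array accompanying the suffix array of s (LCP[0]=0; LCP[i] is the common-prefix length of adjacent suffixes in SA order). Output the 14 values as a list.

[0, 1, 2, 1, 0, 0, 1, 1, 0, 0, 0, 1, 1, 0]

sorted suffixes:
  #0 SA[0]=9  'aagdh'
  #1 SA[1]=6  'acfaagdh'
  #2 SA[2]=3  'acgacfaagdh'
  #3 SA[3]=10  'agdh'
  #4 SA[4]=1  'bcacgacfaagdh'
  #5 SA[5]=2  'cacgacfaagdh'
  #6 SA[6]=7  'cfaagdh'
  #7 SA[7]=4  'cgacfaagdh'
  #8 SA[8]=12  'dh'
  #9 SA[9]=8  'faagdh'
  #10 SA[10]=5  'gacfaagdh'
  #11 SA[11]=0  'gbcacgacfaagdh'
  #12 SA[12]=11  'gdh'
  #13 SA[13]=13  'h'

SA = [9, 6, 3, 10, 1, 2, 7, 4, 12, 8, 5, 0, 11, 13]
rank  pair      lcp
   1  s[9:],s[6:]  1  'a'
   2  s[6:],s[3:]  2  'ac'
   3  s[3:],s[10:]  1  'a'
   4  s[10:],s[1:]  0  ''
   5  s[1:],s[2:]  0  ''
   6  s[2:],s[7:]  1  'c'
   7  s[7:],s[4:]  1  'c'
   8  s[4:],s[12:]  0  ''
   9  s[12:],s[8:]  0  ''
  10  s[8:],s[5:]  0  ''
  11  s[5:],s[0:]  1  'g'
  12  s[0:],s[11:]  1  'g'
  13  s[11:],s[13:]  0  ''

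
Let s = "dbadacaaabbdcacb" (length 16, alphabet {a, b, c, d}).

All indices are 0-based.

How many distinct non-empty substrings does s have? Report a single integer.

121

rank→(start, suffix):
  0 → (6, 'aaabbdcacb')
  1 → (7, 'aabbdcacb')
  2 → (8, 'abbdcacb')
  3 → (4, 'acaaabbdcacb')
  4 → (13, 'acb')
  5 → (2, 'adacaaabbdcacb')
  6 → (15, 'b')
  7 → (1, 'badacaaabbdcacb')
  8 → (9, 'bbdcacb')
  9 → (10, 'bdcacb')
  10 → (5, 'caaabbdcacb')
  11 → (12, 'cacb')
  12 → (14, 'cb')
  13 → (3, 'dacaaabbdcacb')
  14 → (0, 'dbadacaaabbdcacb')
  15 → (11, 'dcacb')

SA = [6, 7, 8, 4, 13, 2, 15, 1, 9, 10, 5, 12, 14, 3, 0, 11]
rank  pair      lcp
   1  s[6:],s[7:]  2  'aa'
   2  s[7:],s[8:]  1  'a'
   3  s[8:],s[4:]  1  'a'
   4  s[4:],s[13:]  2  'ac'
   5  s[13:],s[2:]  1  'a'
   6  s[2:],s[15:]  0  ''
   7  s[15:],s[1:]  1  'b'
   8  s[1:],s[9:]  1  'b'
   9  s[9:],s[10:]  1  'b'
  10  s[10:],s[5:]  0  ''
  11  s[5:],s[12:]  2  'ca'
  12  s[12:],s[14:]  1  'c'
  13  s[14:],s[3:]  0  ''
  14  s[3:],s[0:]  1  'd'
  15  s[0:],s[11:]  1  'd'

n(n+1)/2 = 16·17/2 = 136
Σ LCP = 0 + 2 + 1 + 1 + 2 + 1 + 0 + 1 + 1 + 1 + 0 + 2 + 1 + 0 + 1 + 1 = 15
distinct = 136 − 15 = 121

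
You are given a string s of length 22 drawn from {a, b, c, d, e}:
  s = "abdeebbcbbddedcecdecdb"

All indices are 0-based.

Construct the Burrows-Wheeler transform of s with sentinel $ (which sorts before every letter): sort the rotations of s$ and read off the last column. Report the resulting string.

b$decbbabeedcebcdbedcdd

rank  rotation                 last
    0  $abdeebbcbbddedcecdecdb  b
    1  abdeebbcbbddedcecdecdb$  $
    2  b$abdeebbcbbddedcecdecd  d
    3  bbcbbddedcecdecdb$abdee  e
    4  bbddedcecdecdb$abdeebbc  c
    5  bcbbddedcecdecdb$abdeeb  b
    6  bddedcecdecdb$abdeebbcb  b
    7  bdeebbcbbddedcecdecdb$a  a
    8  cbbddedcecdecdb$abdeebb  b
    9  cdb$abdeebbcbbddedcecde  e
   10  cdecdb$abdeebbcbbddedce  e
   11  cecdecdb$abdeebbcbbdded  d
   12  db$abdeebbcbbddedcecdec  c
   13  dcecdecdb$abdeebbcbbdde  e
   14  ddedcecdecdb$abdeebbcbb  b
   15  decdb$abdeebbcbbddedcec  c
   16  dedcecdecdb$abdeebbcbbd  d
   17  deebbcbbddedcecdecdb$ab  b
   18  ebbcbbddedcecdecdb$abde  e
   19  ecdb$abdeebbcbbddedcecd  d
   20  ecdecdb$abdeebbcbbddedc  c
   21  edcecdecdb$abdeebbcbbdd  d
   22  eebbcbbddedcecdecdb$abd  d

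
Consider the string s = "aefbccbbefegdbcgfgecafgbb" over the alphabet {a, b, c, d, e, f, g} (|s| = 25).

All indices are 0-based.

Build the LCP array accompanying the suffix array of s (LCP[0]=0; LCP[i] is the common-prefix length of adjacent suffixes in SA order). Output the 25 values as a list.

rank→(start, suffix):
  0 → (0, 'aefbccbbefegdbcgfgecafgbb')
  1 → (20, 'afgbb')
  2 → (24, 'b')
  3 → (23, 'bb')
  4 → (6, 'bbefegdbcgfgecafgbb')
  5 → (3, 'bccbbefegdbcgfgecafgbb')
  6 → (13, 'bcgfgecafgbb')
  7 → (7, 'befegdbcgfgecafgbb')
  8 → (19, 'cafgbb')
  9 → (5, 'cbbefegdbcgfgecafgbb')
  10 → (4, 'ccbbefegdbcgfgecafgbb')
  11 → (14, 'cgfgecafgbb')
  12 → (12, 'dbcgfgecafgbb')
  13 → (18, 'ecafgbb')
  14 → (1, 'efbccbbefegdbcgfgecafgbb')
  15 → (8, 'efegdbcgfgecafgbb')
  16 → (10, 'egdbcgfgecafgbb')
  17 → (2, 'fbccbbefegdbcgfgecafgbb')
  18 → (9, 'fegdbcgfgecafgbb')
  19 → (21, 'fgbb')
  20 → (16, 'fgecafgbb')
  21 → (22, 'gbb')
  22 → (11, 'gdbcgfgecafgbb')
  23 → (17, 'gecafgbb')
  24 → (15, 'gfgecafgbb')

SA = [0, 20, 24, 23, 6, 3, 13, 7, 19, 5, 4, 14, 12, 18, 1, 8, 10, 2, 9, 21, 16, 22, 11, 17, 15]
[i] adj suffixes → lcp
  [1] 0/20 → 1 ('a')
  [2] 20/24 → 0 ('')
  [3] 24/23 → 1 ('b')
  [4] 23/6 → 2 ('bb')
  [5] 6/3 → 1 ('b')
  [6] 3/13 → 2 ('bc')
  [7] 13/7 → 1 ('b')
  [8] 7/19 → 0 ('')
  [9] 19/5 → 1 ('c')
  [10] 5/4 → 1 ('c')
  [11] 4/14 → 1 ('c')
  [12] 14/12 → 0 ('')
  [13] 12/18 → 0 ('')
  [14] 18/1 → 1 ('e')
  [15] 1/8 → 2 ('ef')
  [16] 8/10 → 1 ('e')
  [17] 10/2 → 0 ('')
  [18] 2/9 → 1 ('f')
  [19] 9/21 → 1 ('f')
  [20] 21/16 → 2 ('fg')
  [21] 16/22 → 0 ('')
  [22] 22/11 → 1 ('g')
  [23] 11/17 → 1 ('g')
  [24] 17/15 → 1 ('g')

[0, 1, 0, 1, 2, 1, 2, 1, 0, 1, 1, 1, 0, 0, 1, 2, 1, 0, 1, 1, 2, 0, 1, 1, 1]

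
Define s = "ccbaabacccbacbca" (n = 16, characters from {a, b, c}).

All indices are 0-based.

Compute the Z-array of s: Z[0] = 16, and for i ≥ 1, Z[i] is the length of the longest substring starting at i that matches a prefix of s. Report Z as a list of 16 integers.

[16, 1, 0, 0, 0, 0, 0, 2, 4, 1, 0, 0, 1, 0, 1, 0]

Z[0]=16
i=1: fresh scan; Z[1]=1 grow→box=[1,2)
i=2: fresh scan; Z[2]=0
i=3: fresh scan; Z[3]=0
i=4: fresh scan; Z[4]=0
i=5: fresh scan; Z[5]=0
i=6: fresh scan; Z[6]=0
i=7: fresh scan; Z[7]=2 grow→box=[7,9)
i=8: min(r-i=1, Z[1]=1)=1; Z[8]=4 grow→box=[8,12)
i=9: min(r-i=3, Z[1]=1)=1; Z[9]=1
i=10: min(r-i=2, Z[2]=0)=0; Z[10]=0
i=11: min(r-i=1, Z[3]=0)=0; Z[11]=0
i=12: fresh scan; Z[12]=1 grow→box=[12,13)
i=13: fresh scan; Z[13]=0
i=14: fresh scan; Z[14]=1 grow→box=[14,15)
i=15: fresh scan; Z[15]=0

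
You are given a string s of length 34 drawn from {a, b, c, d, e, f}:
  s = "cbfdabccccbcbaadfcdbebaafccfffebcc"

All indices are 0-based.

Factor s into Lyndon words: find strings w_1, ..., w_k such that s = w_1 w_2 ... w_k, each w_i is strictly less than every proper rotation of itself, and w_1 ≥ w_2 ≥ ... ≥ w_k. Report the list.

emit factor 1: 'c' (i=0, period=1)
emit factor 2: 'bfd' (i=1, period=3)
emit factor 3: 'abccccbcb' (i=4, period=9)
emit factor 4: 'aadfcdbebaafccfffebcc' (i=13, period=21)

["c", "bfd", "abccccbcb", "aadfcdbebaafccfffebcc"]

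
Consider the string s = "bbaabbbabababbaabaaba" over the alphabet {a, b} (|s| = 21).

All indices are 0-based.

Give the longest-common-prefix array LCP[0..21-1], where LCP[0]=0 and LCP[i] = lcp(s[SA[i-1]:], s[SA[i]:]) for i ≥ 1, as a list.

[0, 1, 4, 3, 1, 3, 3, 4, 2, 3, 0, 2, 5, 4, 2, 5, 3, 1, 5, 3, 2]

sorted suffixes:
  #0 SA[0]=20  'a'
  #1 SA[1]=17  'aaba'
  #2 SA[2]=14  'aabaaba'
  #3 SA[3]=2  'aabbbabababbaabaaba'
  #4 SA[4]=18  'aba'
  #5 SA[5]=15  'abaaba'
  #6 SA[6]=7  'abababbaabaaba'
  #7 SA[7]=9  'ababbaabaaba'
  #8 SA[8]=11  'abbaabaaba'
  #9 SA[9]=3  'abbbabababbaabaaba'
  #10 SA[10]=19  'ba'
  #11 SA[11]=16  'baaba'
  #12 SA[12]=13  'baabaaba'
  #13 SA[13]=1  'baabbbabababbaabaaba'
  #14 SA[14]=6  'babababbaabaaba'
  #15 SA[15]=8  'bababbaabaaba'
  #16 SA[16]=10  'babbaabaaba'
  #17 SA[17]=12  'bbaabaaba'
  #18 SA[18]=0  'bbaabbbabababbaabaaba'
  #19 SA[19]=5  'bbabababbaabaaba'
  #20 SA[20]=4  'bbbabababbaabaaba'

SA = [20, 17, 14, 2, 18, 15, 7, 9, 11, 3, 19, 16, 13, 1, 6, 8, 10, 12, 0, 5, 4]
i: (SA[i-1],SA[i]) lcp shared
  1: (20,17) 1 'a'
  2: (17,14) 4 'aaba'
  3: (14,2) 3 'aab'
  4: (2,18) 1 'a'
  5: (18,15) 3 'aba'
  6: (15,7) 3 'aba'
  7: (7,9) 4 'abab'
  8: (9,11) 2 'ab'
  9: (11,3) 3 'abb'
  10: (3,19) 0 ''
  11: (19,16) 2 'ba'
  12: (16,13) 5 'baaba'
  13: (13,1) 4 'baab'
  14: (1,6) 2 'ba'
  15: (6,8) 5 'babab'
  16: (8,10) 3 'bab'
  17: (10,12) 1 'b'
  18: (12,0) 5 'bbaab'
  19: (0,5) 3 'bba'
  20: (5,4) 2 'bb'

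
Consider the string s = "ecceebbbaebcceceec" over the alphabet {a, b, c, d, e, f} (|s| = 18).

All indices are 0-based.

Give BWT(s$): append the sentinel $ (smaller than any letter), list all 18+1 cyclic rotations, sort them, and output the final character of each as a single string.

cbbbeeebecceeae$ccc

rank  rotation             last
    0  $ecceebbbaebcceceec  c
    1  aebcceceec$ecceebbb  b
    2  baebcceceec$ecceebb  b
    3  bbaebcceceec$ecceeb  b
    4  bbbaebcceceec$eccee  e
    5  bcceceec$ecceebbbae  e
    6  c$ecceebbbaebccecee  e
    7  cceceec$ecceebbbaeb  b
    8  cceebbbaebcceceec$e  e
    9  ceceec$ecceebbbaebc  c
   10  ceebbbaebcceceec$ec  c
   11  ceec$ecceebbbaebcce  e
   12  ebbbaebcceceec$ecce  e
   13  ebcceceec$ecceebbba  a
   14  ec$ecceebbbaebccece  e
   15  ecceebbbaebcceceec$  $
   16  eceec$ecceebbbaebcc  c
   17  eebbbaebcceceec$ecc  c
   18  eec$ecceebbbaebccec  c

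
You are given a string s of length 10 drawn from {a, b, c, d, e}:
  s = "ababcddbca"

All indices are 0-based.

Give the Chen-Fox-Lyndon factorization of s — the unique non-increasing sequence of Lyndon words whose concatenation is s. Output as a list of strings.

emit factor 1: 'ababcddbc' (i=0, period=9)
emit factor 2: 'a' (i=9, period=1)

["ababcddbc", "a"]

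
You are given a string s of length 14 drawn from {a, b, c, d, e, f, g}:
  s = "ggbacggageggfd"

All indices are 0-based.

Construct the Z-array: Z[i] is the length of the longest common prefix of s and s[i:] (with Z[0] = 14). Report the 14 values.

[14, 1, 0, 0, 0, 2, 1, 0, 1, 0, 2, 1, 0, 0]

Z[0]=14
i=1: fresh scan; Z[1]=1 scan→box=[1,2)
i=2: fresh scan; Z[2]=0
i=3: fresh scan; Z[3]=0
i=4: fresh scan; Z[4]=0
i=5: fresh scan; Z[5]=2 scan→box=[5,7)
i=6: min(r-i=1, Z[1]=1)=1; Z[6]=1
i=7: fresh scan; Z[7]=0
i=8: fresh scan; Z[8]=1 scan→box=[8,9)
i=9: fresh scan; Z[9]=0
i=10: fresh scan; Z[10]=2 scan→box=[10,12)
i=11: min(r-i=1, Z[1]=1)=1; Z[11]=1
i=12: fresh scan; Z[12]=0
i=13: fresh scan; Z[13]=0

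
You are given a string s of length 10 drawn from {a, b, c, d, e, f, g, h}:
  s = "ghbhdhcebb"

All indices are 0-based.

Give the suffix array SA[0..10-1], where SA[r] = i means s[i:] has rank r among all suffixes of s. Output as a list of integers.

rank | idx | suffix
   0 |   9 | b
   1 |   8 | bb
   2 |   2 | bhdhcebb
   3 |   6 | cebb
   4 |   4 | dhcebb
   5 |   7 | ebb
   6 |   0 | ghbhdhcebb
   7 |   1 | hbhdhcebb
   8 |   5 | hcebb
   9 |   3 | hdhcebb

[9, 8, 2, 6, 4, 7, 0, 1, 5, 3]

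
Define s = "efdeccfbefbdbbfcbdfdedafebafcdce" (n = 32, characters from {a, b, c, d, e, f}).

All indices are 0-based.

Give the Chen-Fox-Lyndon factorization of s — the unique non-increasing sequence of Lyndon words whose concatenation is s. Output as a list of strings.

["ef", "de", "ccf", "bef", "bd", "bbfcbdfded", "afeb", "afcdce"]

emit factor 1: 'ef' (i=0, period=2)
emit factor 2: 'de' (i=2, period=2)
emit factor 3: 'ccf' (i=4, period=3)
emit factor 4: 'bef' (i=7, period=3)
emit factor 5: 'bd' (i=10, period=2)
emit factor 6: 'bbfcbdfded' (i=12, period=10)
emit factor 7: 'afeb' (i=22, period=4)
emit factor 8: 'afcdce' (i=26, period=6)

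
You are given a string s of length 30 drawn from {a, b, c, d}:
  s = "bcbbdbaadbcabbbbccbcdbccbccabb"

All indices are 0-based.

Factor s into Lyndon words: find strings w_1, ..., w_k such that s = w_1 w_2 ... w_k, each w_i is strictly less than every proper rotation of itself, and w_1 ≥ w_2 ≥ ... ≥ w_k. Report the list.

emit factor 1: 'bc' (i=0, period=2)
emit factor 2: 'bbd' (i=2, period=3)
emit factor 3: 'b' (i=5, period=1)
emit factor 4: 'aadbcabbbbccbcdbccbccabb' (i=6, period=24)

["bc", "bbd", "b", "aadbcabbbbccbcdbccbccabb"]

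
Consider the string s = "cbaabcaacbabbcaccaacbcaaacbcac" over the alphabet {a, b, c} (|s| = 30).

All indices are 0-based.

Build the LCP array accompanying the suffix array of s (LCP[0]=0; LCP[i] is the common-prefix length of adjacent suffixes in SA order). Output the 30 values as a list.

[0, 2, 2, 4, 6, 1, 2, 1, 2, 3, 5, 2, 0, 2, 1, 1, 4, 3, 4, 0, 1, 3, 5, 2, 3, 1, 3, 2, 4, 1]

sorted suffixes:
  #0 SA[0]=22  'aaacbcac'
  #1 SA[1]=2  'aabcaacbabbcaccaacbcaaacbcac'
  #2 SA[2]=6  'aacbabbcaccaacbcaaacbcac'
  #3 SA[3]=17  'aacbcaaacbcac'
  #4 SA[4]=23  'aacbcac'
  #5 SA[5]=10  'abbcaccaacbcaaacbcac'
  #6 SA[6]=3  'abcaacbabbcaccaacbcaaacbcac'
  #7 SA[7]=28  'ac'
  #8 SA[8]=7  'acbabbcaccaacbcaaacbcac'
  #9 SA[9]=18  'acbcaaacbcac'
  #10 SA[10]=24  'acbcac'
  #11 SA[11]=14  'accaacbcaaacbcac'
  #12 SA[12]=1  'baabcaacbabbcaccaacbcaaacbcac'
  #13 SA[13]=9  'babbcaccaacbcaaacbcac'
  #14 SA[14]=11  'bbcaccaacbcaaacbcac'
  #15 SA[15]=20  'bcaaacbcac'
  #16 SA[16]=4  'bcaacbabbcaccaacbcaaacbcac'
  #17 SA[17]=26  'bcac'
  #18 SA[18]=12  'bcaccaacbcaaacbcac'
  #19 SA[19]=29  'c'
  #20 SA[20]=21  'caaacbcac'
  #21 SA[21]=5  'caacbabbcaccaacbcaaacbcac'
  #22 SA[22]=16  'caacbcaaacbcac'
  #23 SA[23]=27  'cac'
  #24 SA[24]=13  'caccaacbcaaacbcac'
  #25 SA[25]=0  'cbaabcaacbabbcaccaacbcaaacbcac'
  #26 SA[26]=8  'cbabbcaccaacbcaaacbcac'
  #27 SA[27]=19  'cbcaaacbcac'
  #28 SA[28]=25  'cbcac'
  #29 SA[29]=15  'ccaacbcaaacbcac'

SA = [22, 2, 6, 17, 23, 10, 3, 28, 7, 18, 24, 14, 1, 9, 11, 20, 4, 26, 12, 29, 21, 5, 16, 27, 13, 0, 8, 19, 25, 15]
i: (SA[i-1],SA[i]) lcp shared
  1: (22,2) 2 'aa'
  2: (2,6) 2 'aa'
  3: (6,17) 4 'aacb'
  4: (17,23) 6 'aacbca'
  5: (23,10) 1 'a'
  6: (10,3) 2 'ab'
  7: (3,28) 1 'a'
  8: (28,7) 2 'ac'
  9: (7,18) 3 'acb'
  10: (18,24) 5 'acbca'
  11: (24,14) 2 'ac'
  12: (14,1) 0 ''
  13: (1,9) 2 'ba'
  14: (9,11) 1 'b'
  15: (11,20) 1 'b'
  16: (20,4) 4 'bcaa'
  17: (4,26) 3 'bca'
  18: (26,12) 4 'bcac'
  19: (12,29) 0 ''
  20: (29,21) 1 'c'
  21: (21,5) 3 'caa'
  22: (5,16) 5 'caacb'
  23: (16,27) 2 'ca'
  24: (27,13) 3 'cac'
  25: (13,0) 1 'c'
  26: (0,8) 3 'cba'
  27: (8,19) 2 'cb'
  28: (19,25) 4 'cbca'
  29: (25,15) 1 'c'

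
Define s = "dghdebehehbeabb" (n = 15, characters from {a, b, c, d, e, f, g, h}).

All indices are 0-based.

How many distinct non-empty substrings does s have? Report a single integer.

rank→(start, suffix):
  0 → (12, 'abb')
  1 → (14, 'b')
  2 → (13, 'bb')
  3 → (10, 'beabb')
  4 → (5, 'behehbeabb')
  5 → (3, 'debehehbeabb')
  6 → (0, 'dghdebehehbeabb')
  7 → (11, 'eabb')
  8 → (4, 'ebehehbeabb')
  9 → (8, 'ehbeabb')
  10 → (6, 'ehehbeabb')
  11 → (1, 'ghdebehehbeabb')
  12 → (9, 'hbeabb')
  13 → (2, 'hdebehehbeabb')
  14 → (7, 'hehbeabb')

SA = [12, 14, 13, 10, 5, 3, 0, 11, 4, 8, 6, 1, 9, 2, 7]
[i] adj suffixes → lcp
  [1] 12/14 → 0 ('')
  [2] 14/13 → 1 ('b')
  [3] 13/10 → 1 ('b')
  [4] 10/5 → 2 ('be')
  [5] 5/3 → 0 ('')
  [6] 3/0 → 1 ('d')
  [7] 0/11 → 0 ('')
  [8] 11/4 → 1 ('e')
  [9] 4/8 → 1 ('e')
  [10] 8/6 → 2 ('eh')
  [11] 6/1 → 0 ('')
  [12] 1/9 → 0 ('')
  [13] 9/2 → 1 ('h')
  [14] 2/7 → 1 ('h')

n(n+1)/2 = 15·16/2 = 120
Σ LCP = 0 + 0 + 1 + 1 + 2 + 0 + 1 + 0 + 1 + 1 + 2 + 0 + 0 + 1 + 1 = 11
distinct = 120 − 11 = 109

109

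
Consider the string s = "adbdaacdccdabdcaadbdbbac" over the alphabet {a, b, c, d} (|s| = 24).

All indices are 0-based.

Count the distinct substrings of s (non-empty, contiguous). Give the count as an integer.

267

rank | idx | suffix
   0 |   4 | aacdccdabdcaadbdbbac
   1 |  15 | aadbdbbac
   2 |  11 | abdcaadbdbbac
   3 |  22 | ac
   4 |   5 | acdccdabdcaadbdbbac
   5 |   0 | adbdaacdccdabdcaadbdbbac
   6 |  16 | adbdbbac
   7 |  21 | bac
   8 |  20 | bbac
   9 |   2 | bdaacdccdabdcaadbdbbac
  10 |  18 | bdbbac
  11 |  12 | bdcaadbdbbac
  12 |  23 | c
  13 |  14 | caadbdbbac
  14 |   8 | ccdabdcaadbdbbac
  15 |   9 | cdabdcaadbdbbac
  16 |   6 | cdccdabdcaadbdbbac
  17 |   3 | daacdccdabdcaadbdbbac
  18 |  10 | dabdcaadbdbbac
  19 |  19 | dbbac
  20 |   1 | dbdaacdccdabdcaadbdbbac
  21 |  17 | dbdbbac
  22 |  13 | dcaadbdbbac
  23 |   7 | dccdabdcaadbdbbac

SA = [4, 15, 11, 22, 5, 0, 16, 21, 20, 2, 18, 12, 23, 14, 8, 9, 6, 3, 10, 19, 1, 17, 13, 7]
rank  pair      lcp
   1  s[4:],s[15:]  2  'aa'
   2  s[15:],s[11:]  1  'a'
   3  s[11:],s[22:]  1  'a'
   4  s[22:],s[5:]  2  'ac'
   5  s[5:],s[0:]  1  'a'
   6  s[0:],s[16:]  4  'adbd'
   7  s[16:],s[21:]  0  ''
   8  s[21:],s[20:]  1  'b'
   9  s[20:],s[2:]  1  'b'
  10  s[2:],s[18:]  2  'bd'
  11  s[18:],s[12:]  2  'bd'
  12  s[12:],s[23:]  0  ''
  13  s[23:],s[14:]  1  'c'
  14  s[14:],s[8:]  1  'c'
  15  s[8:],s[9:]  1  'c'
  16  s[9:],s[6:]  2  'cd'
  17  s[6:],s[3:]  0  ''
  18  s[3:],s[10:]  2  'da'
  19  s[10:],s[19:]  1  'd'
  20  s[19:],s[1:]  2  'db'
  21  s[1:],s[17:]  3  'dbd'
  22  s[17:],s[13:]  1  'd'
  23  s[13:],s[7:]  2  'dc'

n(n+1)/2 = 24·25/2 = 300
Σ LCP = 0 + 2 + 1 + 1 + 2 + 1 + 4 + 0 + 1 + 1 + 2 + 2 + 0 + 1 + 1 + 1 + 2 + 0 + 2 + 1 + 2 + 3 + 1 + 2 = 33
distinct = 300 − 33 = 267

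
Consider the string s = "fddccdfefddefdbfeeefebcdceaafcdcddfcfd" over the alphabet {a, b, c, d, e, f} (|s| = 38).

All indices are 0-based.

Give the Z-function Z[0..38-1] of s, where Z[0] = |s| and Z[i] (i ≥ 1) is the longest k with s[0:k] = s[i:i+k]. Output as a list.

[38, 0, 0, 0, 0, 0, 1, 0, 3, 0, 0, 0, 2, 0, 0, 1, 0, 0, 0, 1, 0, 0, 0, 0, 0, 0, 0, 0, 1, 0, 0, 0, 0, 0, 1, 0, 2, 0]

Z[0]=38
i=1: fresh scan; Z[1]=0
i=2: fresh scan; Z[2]=0
i=3: fresh scan; Z[3]=0
i=4: fresh scan; Z[4]=0
i=5: fresh scan; Z[5]=0
i=6: fresh scan; Z[6]=1 extend→box=[6,7)
i=7: fresh scan; Z[7]=0
i=8: fresh scan; Z[8]=3 extend→box=[8,11)
i=9: min(r-i=2, Z[1]=0)=0; Z[9]=0
i=10: min(r-i=1, Z[2]=0)=0; Z[10]=0
i=11: fresh scan; Z[11]=0
i=12: fresh scan; Z[12]=2 extend→box=[12,14)
i=13: min(r-i=1, Z[1]=0)=0; Z[13]=0
i=14: fresh scan; Z[14]=0
i=15: fresh scan; Z[15]=1 extend→box=[15,16)
i=16: fresh scan; Z[16]=0
i=17: fresh scan; Z[17]=0
i=18: fresh scan; Z[18]=0
i=19: fresh scan; Z[19]=1 extend→box=[19,20)
i=20: fresh scan; Z[20]=0
i=21: fresh scan; Z[21]=0
i=22: fresh scan; Z[22]=0
i=23: fresh scan; Z[23]=0
i=24: fresh scan; Z[24]=0
i=25: fresh scan; Z[25]=0
i=26: fresh scan; Z[26]=0
i=27: fresh scan; Z[27]=0
i=28: fresh scan; Z[28]=1 extend→box=[28,29)
i=29: fresh scan; Z[29]=0
i=30: fresh scan; Z[30]=0
i=31: fresh scan; Z[31]=0
i=32: fresh scan; Z[32]=0
i=33: fresh scan; Z[33]=0
i=34: fresh scan; Z[34]=1 extend→box=[34,35)
i=35: fresh scan; Z[35]=0
i=36: fresh scan; Z[36]=2 extend→box=[36,38)
i=37: min(r-i=1, Z[1]=0)=0; Z[37]=0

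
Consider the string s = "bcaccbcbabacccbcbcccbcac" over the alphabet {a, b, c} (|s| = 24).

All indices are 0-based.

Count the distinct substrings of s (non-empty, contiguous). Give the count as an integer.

246

rank | idx | suffix
   0 |   8 | abacccbcbcccbcac
   1 |  22 | ac
   2 |   2 | accbcbabacccbcbcccbcac
   3 |  10 | acccbcbcccbcac
   4 |   7 | babacccbcbcccbcac
   5 |   9 | bacccbcbcccbcac
   6 |  20 | bcac
   7 |   0 | bcaccbcbabacccbcbcccbcac
   8 |   5 | bcbabacccbcbcccbcac
   9 |  14 | bcbcccbcac
  10 |  16 | bcccbcac
  11 |  23 | c
  12 |  21 | cac
  13 |   1 | caccbcbabacccbcbcccbcac
  14 |   6 | cbabacccbcbcccbcac
  15 |  19 | cbcac
  16 |   4 | cbcbabacccbcbcccbcac
  17 |  13 | cbcbcccbcac
  18 |  15 | cbcccbcac
  19 |  18 | ccbcac
  20 |   3 | ccbcbabacccbcbcccbcac
  21 |  12 | ccbcbcccbcac
  22 |  17 | cccbcac
  23 |  11 | cccbcbcccbcac

SA = [8, 22, 2, 10, 7, 9, 20, 0, 5, 14, 16, 23, 21, 1, 6, 19, 4, 13, 15, 18, 3, 12, 17, 11]
rank  pair      lcp
   1  s[8:],s[22:]  1  'a'
   2  s[22:],s[2:]  2  'ac'
   3  s[2:],s[10:]  3  'acc'
   4  s[10:],s[7:]  0  ''
   5  s[7:],s[9:]  2  'ba'
   6  s[9:],s[20:]  1  'b'
   7  s[20:],s[0:]  4  'bcac'
   8  s[0:],s[5:]  2  'bc'
   9  s[5:],s[14:]  3  'bcb'
  10  s[14:],s[16:]  2  'bc'
  11  s[16:],s[23:]  0  ''
  12  s[23:],s[21:]  1  'c'
  13  s[21:],s[1:]  3  'cac'
  14  s[1:],s[6:]  1  'c'
  15  s[6:],s[19:]  2  'cb'
  16  s[19:],s[4:]  3  'cbc'
  17  s[4:],s[13:]  4  'cbcb'
  18  s[13:],s[15:]  3  'cbc'
  19  s[15:],s[18:]  1  'c'
  20  s[18:],s[3:]  4  'ccbc'
  21  s[3:],s[12:]  5  'ccbcb'
  22  s[12:],s[17:]  2  'cc'
  23  s[17:],s[11:]  5  'cccbc'

n(n+1)/2 = 24·25/2 = 300
Σ LCP = 0 + 1 + 2 + 3 + 0 + 2 + 1 + 4 + 2 + 3 + 2 + 0 + 1 + 3 + 1 + 2 + 3 + 4 + 3 + 1 + 4 + 5 + 2 + 5 = 54
distinct = 300 − 54 = 246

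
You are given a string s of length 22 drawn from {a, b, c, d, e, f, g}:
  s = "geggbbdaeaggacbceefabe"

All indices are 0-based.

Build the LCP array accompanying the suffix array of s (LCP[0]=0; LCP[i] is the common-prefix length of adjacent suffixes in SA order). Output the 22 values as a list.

[0, 1, 1, 1, 0, 1, 1, 1, 0, 1, 0, 0, 1, 1, 1, 1, 0, 0, 1, 1, 1, 2]

rank→(start, suffix):
  0 → (19, 'abe')
  1 → (12, 'acbceefabe')
  2 → (7, 'aeaggacbceefabe')
  3 → (9, 'aggacbceefabe')
  4 → (4, 'bbdaeaggacbceefabe')
  5 → (14, 'bceefabe')
  6 → (5, 'bdaeaggacbceefabe')
  7 → (20, 'be')
  8 → (13, 'cbceefabe')
  9 → (15, 'ceefabe')
  10 → (6, 'daeaggacbceefabe')
  11 → (21, 'e')
  12 → (8, 'eaggacbceefabe')
  13 → (16, 'eefabe')
  14 → (17, 'efabe')
  15 → (1, 'eggbbdaeaggacbceefabe')
  16 → (18, 'fabe')
  17 → (11, 'gacbceefabe')
  18 → (3, 'gbbdaeaggacbceefabe')
  19 → (0, 'geggbbdaeaggacbceefabe')
  20 → (10, 'ggacbceefabe')
  21 → (2, 'ggbbdaeaggacbceefabe')

SA = [19, 12, 7, 9, 4, 14, 5, 20, 13, 15, 6, 21, 8, 16, 17, 1, 18, 11, 3, 0, 10, 2]
[i] adj suffixes → lcp
  [1] 19/12 → 1 ('a')
  [2] 12/7 → 1 ('a')
  [3] 7/9 → 1 ('a')
  [4] 9/4 → 0 ('')
  [5] 4/14 → 1 ('b')
  [6] 14/5 → 1 ('b')
  [7] 5/20 → 1 ('b')
  [8] 20/13 → 0 ('')
  [9] 13/15 → 1 ('c')
  [10] 15/6 → 0 ('')
  [11] 6/21 → 0 ('')
  [12] 21/8 → 1 ('e')
  [13] 8/16 → 1 ('e')
  [14] 16/17 → 1 ('e')
  [15] 17/1 → 1 ('e')
  [16] 1/18 → 0 ('')
  [17] 18/11 → 0 ('')
  [18] 11/3 → 1 ('g')
  [19] 3/0 → 1 ('g')
  [20] 0/10 → 1 ('g')
  [21] 10/2 → 2 ('gg')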